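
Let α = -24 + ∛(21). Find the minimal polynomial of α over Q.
m_α(x) = x^3 + 72x^2 + 1728x + 13803

Set β = α + 24 = ∛(21), so β^3 = 21. Then (α + 24)^3 - 21 = 0, i.e. α is a root of g(x) = (x + 24)^3 - 21 = x^3 + 72x^2 + 1728x + 13803. Since g(x) = h(x + 24) where h(x) = x^3 - 21, and h is irreducible over Q (because 21 is not a perfect cube, so h has no rational root, and a monic cubic with no rational root is irreducible), g is also irreducible (irreducibility is preserved under the substitution x → x + 24). Hence m_α(x) = x^3 + 72x^2 + 1728x + 13803.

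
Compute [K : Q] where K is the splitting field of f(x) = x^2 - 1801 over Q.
[K : Q] = 2

f(x) = x^2 - 1801 factors as (x - √1801)(x + √1801). The splitting field is K = Q(√1801). Since 1801 is squarefree and > 1, it is not a perfect square, so x^2 - 1801 is irreducible over Q and [Q(√1801) : Q] = 2. Hence [K : Q] = 2.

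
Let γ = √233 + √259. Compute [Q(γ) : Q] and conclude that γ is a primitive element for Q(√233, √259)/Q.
[Q(γ) : Q] = 4 (equivalently, Q(γ) = Q(√233, √259))

Obviously Q(γ) ⊆ Q(√233, √259), and [Q(√233, √259):Q] = 4 (since 233, 259 are distinct squarefree integers > 1 with 60347 not a perfect square). To show equality we compute the minimal polynomial of γ. From γ = √233 + √259: γ^2 = 233 + 2√(60347) + 259 = 492 + 2√(60347), so γ^2 - 492 = 2√(60347); squaring, (γ^2 - 492)^2 = 4·60347, i.e. γ^4 - 984γ^2 + 242064 - 241388 = 0, i.e. γ^4 - 984γ^2 + 676 = 0. So γ is a root of x^4 - 984x^2 + 676. This polynomial is irreducible over Q: it has no rational root (each ±√233 ± √259 is irrational), and any factorization into two quadratics over Q would force √(60347) ∈ Q (pairing opposite roots) or √233, √259 ∈ Q (other pairings), all impossible. Hence [Q(γ):Q] = 4 = [Q(√233, √259):Q], so Q(γ) = Q(√233, √259).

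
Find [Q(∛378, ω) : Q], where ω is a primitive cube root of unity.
[Q(∛378, ω) : Q] = 6

[Q(∛378):Q] = 3 (min poly x^3 - 378, irreducible since 378 is not a perfect cube). [Q(ω):Q] = 2 (min poly x^2 + x + 1). Since Q(∛378) ⊂ R and ω ∉ R, we have ω ∉ Q(∛378), so x^2 + x + 1 remains irreducible over Q(∛378) and [Q(∛378, ω) : Q(∛378)] = 2. By the tower law, [Q(∛378, ω) : Q] = 3 · 2 = 6. (In fact Q(∛378, ω) is the splitting field of x^3 - 378 over Q.)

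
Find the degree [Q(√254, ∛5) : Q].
[Q(√254, ∛5) : Q] = 6

Let L = Q(√254, ∛5). Since Q(√254) ⊂ L and [Q(√254):Q] = 2, the tower law gives 2 | [L:Q]. Likewise Q(∛5) ⊂ L with [Q(∛5):Q] = 3 (because 5 is not a perfect cube), so 3 | [L:Q]. As gcd(2,3) = 1, [L:Q] is divisible by 6. Conversely L is generated over Q by √254 and ∛5, so [L:Q] ≤ 2·3 = 6. Therefore [Q(√254, ∛5) : Q] = 6.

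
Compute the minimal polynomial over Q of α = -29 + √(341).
m_α(x) = x^2 + 58x + 500

From α + 29 = √(341), squaring gives (α + 29)^2 = 341, i.e. α^2 + 58α + 841 = 341, so α^2 + 58α + 500 = 0. The discriminant of x^2 + 58x + 500 is (58)^2 - 4·(500) = 3364 - 2000 = 1364, and 4·(341) is not a perfect square in Q since 341 is squarefree and ≠ 1. Hence x^2 + 58x + 500 is irreducible over Q and is the minimal polynomial of α.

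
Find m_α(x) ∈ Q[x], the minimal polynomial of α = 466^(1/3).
m_α(x) = x^3 - 466

α satisfies α^3 = 466, so x^3 - 466 annihilates α. By the rational root test, a rational root p/q (in lowest terms) of x^3 - 466 would satisfy p^3 = 466 q^3, forcing q = 1 and p^3 = 466; but 466 is not a perfect cube, contradiction. A monic cubic over Q with no rational root is irreducible (any nontrivial factorization would include a linear factor). Hence x^3 - 466 is the minimal polynomial of α, and in particular [Q(α):Q] = 3.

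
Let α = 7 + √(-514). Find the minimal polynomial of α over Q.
m_α(x) = x^2 - 14x + 563

From α - 7 = √(-514), squaring gives (α - 7)^2 = -514, i.e. α^2 - 14α + 49 = -514, so α^2 - 14α + 563 = 0. The discriminant of x^2 - 14x + 563 is (-14)^2 - 4·(563) = 196 - 2252 = -2056, and 4·(-514) is not a perfect square in Q since -514 is squarefree and ≠ 1. Hence x^2 - 14x + 563 is irreducible over Q and is the minimal polynomial of α.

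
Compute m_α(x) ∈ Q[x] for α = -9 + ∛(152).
m_α(x) = x^3 + 27x^2 + 243x + 577

Set β = α + 9 = ∛(152), so β^3 = 152. Then (α + 9)^3 - 152 = 0, i.e. α is a root of g(x) = (x + 9)^3 - 152 = x^3 + 27x^2 + 243x + 577. Since g(x) = h(x + 9) where h(x) = x^3 - 152, and h is irreducible over Q (because 152 is not a perfect cube, so h has no rational root, and a monic cubic with no rational root is irreducible), g is also irreducible (irreducibility is preserved under the substitution x → x + 9). Hence m_α(x) = x^3 + 27x^2 + 243x + 577.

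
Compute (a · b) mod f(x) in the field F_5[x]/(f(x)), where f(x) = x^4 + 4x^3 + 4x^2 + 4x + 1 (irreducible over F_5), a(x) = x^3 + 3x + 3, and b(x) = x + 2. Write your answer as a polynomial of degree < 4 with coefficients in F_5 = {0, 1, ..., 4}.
a · b ≡ 3x^3 + 4x^2 (mod f(x))

Multiply in F_5[x]: a(x)·b(x) = (x^3 + 3x + 3)·(x + 2) = x^4 + 2x^3 + 3x^2 + 4x + 1. This has degree ≥ 4, so divide by f(x) over F_5: x^4 + 2x^3 + 3x^2 + 4x + 1 = (1)·(x^4 + 4x^3 + 4x^2 + 4x + 1) + (3x^3 + 4x^2). Hence a·b ≡ 3x^3 + 4x^2 (mod f). (F_5[x]/(f) is a field with 5^4 = 625 elements since f is irreducible of degree 4.)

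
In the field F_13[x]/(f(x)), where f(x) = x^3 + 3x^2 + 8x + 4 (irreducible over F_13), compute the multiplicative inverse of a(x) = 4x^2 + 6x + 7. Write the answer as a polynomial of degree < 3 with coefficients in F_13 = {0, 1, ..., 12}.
a(x)^(-1) ≡ 11x^2 + 2x + 6 (mod f(x))

Since f is irreducible over F_13, F_13[x]/(f) is a field and a(x) ≠ 0 has an inverse. Apply the extended Euclidean algorithm to f(x) and a(x) in F_13[x]: f(x) = (10x + 2)·a(x) + (4x + 3);  a(x) = (x + 4)·(4x + 3) + (8). The last nonzero remainder is the constant 8 = gcd(f, a) in F_13. Back-substituting through the division chain expresses 8 = s(x)·a(x) + t(x)·f(x) with s(x) ≡ 10x^2 + 3x + 9 (mod f), so (10x^2 + 3x + 9)·a(x) ≡ 8 (mod f). Multiplying by 8^(-1) ≡ 5 in F_13 gives a(x)^(-1) ≡ 5·(10x^2 + 3x + 9) ≡ 11x^2 + 2x + 6 (mod f). Check: (4x^2 + 6x + 7)·(11x^2 + 2x + 6) = 5x^4 + 9x^3 + 9x^2 + 11x + 3 ≡ 1 (mod x^3 + 3x^2 + 8x + 4).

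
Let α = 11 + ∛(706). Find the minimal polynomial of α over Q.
m_α(x) = x^3 - 33x^2 + 363x - 2037

Set β = α - 11 = ∛(706), so β^3 = 706. Then (α - 11)^3 - 706 = 0, i.e. α is a root of g(x) = (x - 11)^3 - 706 = x^3 - 33x^2 + 363x - 2037. Since g(x) = h(x - 11) where h(x) = x^3 - 706, and h is irreducible over Q (because 706 is not a perfect cube, so h has no rational root, and a monic cubic with no rational root is irreducible), g is also irreducible (irreducibility is preserved under the substitution x → x - 11). Hence m_α(x) = x^3 - 33x^2 + 363x - 2037.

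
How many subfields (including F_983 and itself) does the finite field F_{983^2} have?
F_{983^2} has 2 subfields

The subfields of F_{p^n} are exactly the fields F_{p^d} for d | n (each is the fixed field of the unique index-d subgroup of Gal(F_{p^n}/F_p) ≅ Z/nZ). The divisors of n = 2 are {1, 2}, giving 2 subfields: F_{983^1}, F_{983^2}.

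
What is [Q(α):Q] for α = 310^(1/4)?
[Q(α):Q] = 4

α is a root of x^4 - 310. By Eisenstein's criterion at the prime p = 2 (which divides the constant term 310 but p^2 = 4 does not, since 310 is squarefree), x^4 - 310 is irreducible over Q. Hence [Q(α):Q] = 4.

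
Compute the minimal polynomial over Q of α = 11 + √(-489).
m_α(x) = x^2 - 22x + 610

From α - 11 = √(-489), squaring gives (α - 11)^2 = -489, i.e. α^2 - 22α + 121 = -489, so α^2 - 22α + 610 = 0. The discriminant of x^2 - 22x + 610 is (-22)^2 - 4·(610) = 484 - 2440 = -1956, and 4·(-489) is not a perfect square in Q since -489 is squarefree and ≠ 1. Hence x^2 - 22x + 610 is irreducible over Q and is the minimal polynomial of α.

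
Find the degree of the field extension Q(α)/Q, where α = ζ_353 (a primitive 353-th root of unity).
[Q(α):Q] = 352

The minimal polynomial of ζ_353 over Q is the 353-th cyclotomic polynomial Φ_353(x), which is irreducible over Q and has degree φ(353) = 352. Hence [Q(α):Q] = φ(353) = 352.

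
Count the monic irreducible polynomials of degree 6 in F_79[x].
There are 40514492720 monic irreducible polynomials of degree 6 over F_79

Each element of F_{79^6} that lies in no proper subfield is a root of exactly one monic irreducible of degree 6 over F_79, and each such polynomial has 6 distinct roots in F_{79^6}. By Möbius inversion the count is N_79(6) = (1/6) Σ_{d|6} μ(6/d) · 79^d = (1/6)(μ(6)·79^1 + μ(3)·79^2 + μ(2)·79^3 + μ(1)·79^6) = 243086956320/6 = 40514492720.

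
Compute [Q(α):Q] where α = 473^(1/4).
[Q(α):Q] = 4

α is a root of x^4 - 473. By Eisenstein's criterion at the prime p = 11 (which divides the constant term 473 but p^2 = 121 does not, since 473 is squarefree), x^4 - 473 is irreducible over Q. Hence [Q(α):Q] = 4.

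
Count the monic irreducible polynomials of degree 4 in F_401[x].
There are 6464200200 monic irreducible polynomials of degree 4 over F_401

Each element of F_{401^4} that lies in no proper subfield is a root of exactly one monic irreducible of degree 4 over F_401, and each such polynomial has 4 distinct roots in F_{401^4}. By Möbius inversion the count is N_401(4) = (1/4) Σ_{d|4} μ(4/d) · 401^d = (1/4)(μ(4)·401^1 + μ(2)·401^2 + μ(1)·401^4) = 25856800800/4 = 6464200200.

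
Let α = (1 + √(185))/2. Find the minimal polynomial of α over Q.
m_α(x) = x^2 - x - 46

From 2α - 1 = √(185), squaring gives (2α - 1)^2 = 185, i.e. 4α^2 - 4α + 1 = 185, so α^2 - α + (1 - 185)/4 = 0. Since 185 ≡ 1 (mod 4), (1 - 185)/4 = -46 ∈ Z. The polynomial x^2 - x - 46 has discriminant 1 - 4·(-46) = 185, which is not a perfect square in Q (d = 185 is squarefree and ≠ 1), so x^2 - x - 46 is irreducible over Q. It is the minimal polynomial of α.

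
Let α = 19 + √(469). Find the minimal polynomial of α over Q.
m_α(x) = x^2 - 38x - 108

From α - 19 = √(469), squaring gives (α - 19)^2 = 469, i.e. α^2 - 38α + 361 = 469, so α^2 - 38α - 108 = 0. The discriminant of x^2 - 38x - 108 is (-38)^2 - 4·(-108) = 1444 + 432 = 1876, and 4·(469) is not a perfect square in Q since 469 is squarefree and ≠ 1. Hence x^2 - 38x - 108 is irreducible over Q and is the minimal polynomial of α.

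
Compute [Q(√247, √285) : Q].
[Q(√247, √285) : Q] = 4

[Q(√247):Q] = 2 (min poly x^2 - 247, irreducible since 247 is squarefree > 1). For the top step, suppose √285 ∈ Q(√247), say √285 = c + d√247 with c, d ∈ Q. Squaring: 285 = c^2 + 247d^2 + 2cd√247. Since √247 ∉ Q this forces 2cd = 0. If d = 0 then √285 = c ∈ Q, contradicting 285 squarefree > 1. If c = 0 then 285 = 247d^2, so 247·285 = (247d)^2 is a perfect square in Q — but 247·285 = 70395 is not a perfect square (since 247 and 285 are distinct squarefree integers). Contradiction. Hence √285 ∉ Q(√247), so x^2 - 285 stays irreducible over Q(√247) and [Q(√247, √285) : Q(√247)] = 2. By the tower law, [Q(√247, √285) : Q] = 2 · 2 = 4.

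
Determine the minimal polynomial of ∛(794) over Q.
m_α(x) = x^3 - 794

α satisfies α^3 = 794, so x^3 - 794 annihilates α. By the rational root test, a rational root p/q (in lowest terms) of x^3 - 794 would satisfy p^3 = 794 q^3, forcing q = 1 and p^3 = 794; but 794 is not a perfect cube, contradiction. A monic cubic over Q with no rational root is irreducible (any nontrivial factorization would include a linear factor). Hence x^3 - 794 is the minimal polynomial of α, and in particular [Q(α):Q] = 3.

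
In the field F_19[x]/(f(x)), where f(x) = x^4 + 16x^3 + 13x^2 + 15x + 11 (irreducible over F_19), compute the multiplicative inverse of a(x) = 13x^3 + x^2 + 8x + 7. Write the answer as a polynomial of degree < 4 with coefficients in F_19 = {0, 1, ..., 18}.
a(x)^(-1) ≡ 17x^3 + 4x^2 + 7x + 5 (mod f(x))

Since f is irreducible over F_19, F_19[x]/(f) is a field and a(x) ≠ 0 has an inverse. Apply the extended Euclidean algorithm to f(x) and a(x) in F_19[x]: f(x) = (3x + 1)·a(x) + (7x^2 + 5x + 4);  a(x) = (10x + 12)·(7x^2 + 5x + 4) + (3x + 16);  (7x^2 + 5x + 4) = (15x + 4)·(3x + 16) + (16). The last nonzero remainder is the constant 16 = gcd(f, a) in F_19. Back-substituting through the division chain expresses 16 = s(x)·a(x) + t(x)·f(x) with s(x) ≡ 6x^3 + 7x^2 + 17x + 4 (mod f), so (6x^3 + 7x^2 + 17x + 4)·a(x) ≡ 16 (mod f). Multiplying by 16^(-1) ≡ 6 in F_19 gives a(x)^(-1) ≡ 6·(6x^3 + 7x^2 + 17x + 4) ≡ 17x^3 + 4x^2 + 7x + 5 (mod f). Check: (13x^3 + x^2 + 8x + 7)·(17x^3 + 4x^2 + 7x + 5) = 12x^6 + 12x^5 + 3x^4 + 14x^3 + 13x^2 + 13x + 16 ≡ 1 (mod x^4 + 16x^3 + 13x^2 + 15x + 11).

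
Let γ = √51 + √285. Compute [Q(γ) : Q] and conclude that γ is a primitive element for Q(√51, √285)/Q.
[Q(γ) : Q] = 4 (equivalently, Q(γ) = Q(√51, √285))

Obviously Q(γ) ⊆ Q(√51, √285), and [Q(√51, √285):Q] = 4 (since 51, 285 are distinct squarefree integers > 1 with 14535 not a perfect square). To show equality we compute the minimal polynomial of γ. From γ = √51 + √285: γ^2 = 51 + 2√(14535) + 285 = 336 + 2√(14535), so γ^2 - 336 = 2√(14535); squaring, (γ^2 - 336)^2 = 4·14535, i.e. γ^4 - 672γ^2 + 112896 - 58140 = 0, i.e. γ^4 - 672γ^2 + 54756 = 0. So γ is a root of x^4 - 672x^2 + 54756. This polynomial is irreducible over Q: it has no rational root (each ±√51 ± √285 is irrational), and any factorization into two quadratics over Q would force √(14535) ∈ Q (pairing opposite roots) or √51, √285 ∈ Q (other pairings), all impossible. Hence [Q(γ):Q] = 4 = [Q(√51, √285):Q], so Q(γ) = Q(√51, √285).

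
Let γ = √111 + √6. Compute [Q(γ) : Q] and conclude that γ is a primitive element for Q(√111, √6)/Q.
[Q(γ) : Q] = 4 (equivalently, Q(γ) = Q(√111, √6))

Obviously Q(γ) ⊆ Q(√111, √6), and [Q(√111, √6):Q] = 4 (since 111, 6 are distinct squarefree integers > 1 with 666 not a perfect square). To show equality we compute the minimal polynomial of γ. From γ = √111 + √6: γ^2 = 111 + 2√(666) + 6 = 117 + 2√(666), so γ^2 - 117 = 2√(666); squaring, (γ^2 - 117)^2 = 4·666, i.e. γ^4 - 234γ^2 + 13689 - 2664 = 0, i.e. γ^4 - 234γ^2 + 11025 = 0. So γ is a root of x^4 - 234x^2 + 11025. This polynomial is irreducible over Q: it has no rational root (each ±√111 ± √6 is irrational), and any factorization into two quadratics over Q would force √(666) ∈ Q (pairing opposite roots) or √111, √6 ∈ Q (other pairings), all impossible. Hence [Q(γ):Q] = 4 = [Q(√111, √6):Q], so Q(γ) = Q(√111, √6).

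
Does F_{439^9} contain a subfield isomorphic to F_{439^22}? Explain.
No: F_{439^22} is not a subfield of F_{439^9}

F_{p^m} embeds in F_{p^n} iff m | n. Here 22 ∤ 9 (since 9 = 0·22 + 9 with remainder 9 ≠ 0), so F_{439^22} is not a subfield of F_{439^9}. Equivalently: if it were, the tower law would give 22 = [F_{439^22}:F_439] dividing [F_{439^9}:F_439] = 9, contradiction.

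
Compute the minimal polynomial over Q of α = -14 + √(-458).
m_α(x) = x^2 + 28x + 654

From α + 14 = √(-458), squaring gives (α + 14)^2 = -458, i.e. α^2 + 28α + 196 = -458, so α^2 + 28α + 654 = 0. The discriminant of x^2 + 28x + 654 is (28)^2 - 4·(654) = 784 - 2616 = -1832, and 4·(-458) is not a perfect square in Q since -458 is squarefree and ≠ 1. Hence x^2 + 28x + 654 is irreducible over Q and is the minimal polynomial of α.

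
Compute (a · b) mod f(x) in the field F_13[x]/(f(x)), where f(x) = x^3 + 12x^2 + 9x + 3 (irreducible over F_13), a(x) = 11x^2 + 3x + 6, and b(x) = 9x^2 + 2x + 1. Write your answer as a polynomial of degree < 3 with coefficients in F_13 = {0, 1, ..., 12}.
a · b ≡ 4x^2 + 11x + 4 (mod f(x))

Multiply in F_13[x]: a(x)·b(x) = (11x^2 + 3x + 6)·(9x^2 + 2x + 1) = 8x^4 + 10x^3 + 6x^2 + 2x + 6. This has degree ≥ 3, so divide by f(x) over F_13: 8x^4 + 10x^3 + 6x^2 + 2x + 6 = (8x + 5)·(x^3 + 12x^2 + 9x + 3) + (4x^2 + 11x + 4). Hence a·b ≡ 4x^2 + 11x + 4 (mod f). (F_13[x]/(f) is a field with 13^3 = 2197 elements since f is irreducible of degree 3.)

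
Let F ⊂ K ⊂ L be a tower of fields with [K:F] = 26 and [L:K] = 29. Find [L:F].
[L:F] = 754

The tower law says that for any tower of field extensions F ⊂ K ⊂ L with finite degrees, [L:F] = [L:K] · [K:F]. Here this gives [L:F] = 29 · 26 = 754.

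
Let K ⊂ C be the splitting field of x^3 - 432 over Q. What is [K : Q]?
[K : Q] = 6

The roots of x^3 - 432 are ∛432, ω∛432, ω^2∛432 where ω = e^(2πi/3) is a primitive cube root of unity, so K = Q(∛432, ω). Now [Q(∛432):Q] = 3 (since 432 is not a perfect cube, x^3 - 432 is irreducible) and [Q(ω):Q] = 2. Both 2 and 3 divide [K:Q], and [K:Q] ≤ 3·2 = 6, so [K:Q] = 6. (Equivalently: Q(∛432) ⊂ R but ω ∉ R, so [K : Q(∛432)] = 2.)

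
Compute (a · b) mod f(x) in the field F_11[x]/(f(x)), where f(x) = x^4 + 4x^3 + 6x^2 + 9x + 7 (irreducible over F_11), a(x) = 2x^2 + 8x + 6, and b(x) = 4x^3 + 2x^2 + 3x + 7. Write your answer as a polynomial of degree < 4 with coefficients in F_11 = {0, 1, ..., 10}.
a · b ≡ 4x^3 + 9x^2 + 4x + 3 (mod f(x))

Multiply in F_11[x]: a(x)·b(x) = (2x^2 + 8x + 6)·(4x^3 + 2x^2 + 3x + 7) = 8x^5 + 3x^4 + 2x^3 + 6x^2 + 8x + 9. This has degree ≥ 4, so divide by f(x) over F_11: 8x^5 + 3x^4 + 2x^3 + 6x^2 + 8x + 9 = (8x + 4)·(x^4 + 4x^3 + 6x^2 + 9x + 7) + (4x^3 + 9x^2 + 4x + 3). Hence a·b ≡ 4x^3 + 9x^2 + 4x + 3 (mod f). (F_11[x]/(f) is a field with 11^4 = 14641 elements since f is irreducible of degree 4.)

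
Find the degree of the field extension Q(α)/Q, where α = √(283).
[Q(α):Q] = 2

[Q(α):Q] equals the degree of the minimal polynomial of α. Here α^2 = 283 and x^2 - 283 is irreducible (d = 283 is squarefree, ≠ 1, hence not a square), so deg(m_α) = 2. Thus [Q(α):Q] = 2.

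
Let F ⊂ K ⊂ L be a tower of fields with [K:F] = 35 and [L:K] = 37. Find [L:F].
[L:F] = 1295

The tower law says that for any tower of field extensions F ⊂ K ⊂ L with finite degrees, [L:F] = [L:K] · [K:F]. Here this gives [L:F] = 37 · 35 = 1295.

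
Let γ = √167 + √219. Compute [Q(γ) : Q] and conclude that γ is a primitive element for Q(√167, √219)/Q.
[Q(γ) : Q] = 4 (equivalently, Q(γ) = Q(√167, √219))

Obviously Q(γ) ⊆ Q(√167, √219), and [Q(√167, √219):Q] = 4 (since 167, 219 are distinct squarefree integers > 1 with 36573 not a perfect square). To show equality we compute the minimal polynomial of γ. From γ = √167 + √219: γ^2 = 167 + 2√(36573) + 219 = 386 + 2√(36573), so γ^2 - 386 = 2√(36573); squaring, (γ^2 - 386)^2 = 4·36573, i.e. γ^4 - 772γ^2 + 148996 - 146292 = 0, i.e. γ^4 - 772γ^2 + 2704 = 0. So γ is a root of x^4 - 772x^2 + 2704. This polynomial is irreducible over Q: it has no rational root (each ±√167 ± √219 is irrational), and any factorization into two quadratics over Q would force √(36573) ∈ Q (pairing opposite roots) or √167, √219 ∈ Q (other pairings), all impossible. Hence [Q(γ):Q] = 4 = [Q(√167, √219):Q], so Q(γ) = Q(√167, √219).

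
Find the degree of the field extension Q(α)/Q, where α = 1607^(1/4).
[Q(α):Q] = 4

α is a root of x^4 - 1607. By Eisenstein's criterion at the prime p = 1607 (which divides the constant term 1607 but p^2 = 2582449 does not, since 1607 is squarefree), x^4 - 1607 is irreducible over Q. Hence [Q(α):Q] = 4.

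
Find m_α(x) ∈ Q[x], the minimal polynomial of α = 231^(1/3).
m_α(x) = x^3 - 231

α satisfies α^3 = 231, so x^3 - 231 annihilates α. By the rational root test, a rational root p/q (in lowest terms) of x^3 - 231 would satisfy p^3 = 231 q^3, forcing q = 1 and p^3 = 231; but 231 is not a perfect cube, contradiction. A monic cubic over Q with no rational root is irreducible (any nontrivial factorization would include a linear factor). Hence x^3 - 231 is the minimal polynomial of α, and in particular [Q(α):Q] = 3.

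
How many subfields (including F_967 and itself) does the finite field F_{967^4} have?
F_{967^4} has 3 subfields

The subfields of F_{p^n} are exactly the fields F_{p^d} for d | n (each is the fixed field of the unique index-d subgroup of Gal(F_{p^n}/F_p) ≅ Z/nZ). The divisors of n = 4 are {1, 2, 4}, giving 3 subfields: F_{967^1}, F_{967^2}, F_{967^4}.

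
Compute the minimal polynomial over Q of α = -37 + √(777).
m_α(x) = x^2 + 74x + 592

From α + 37 = √(777), squaring gives (α + 37)^2 = 777, i.e. α^2 + 74α + 1369 = 777, so α^2 + 74α + 592 = 0. The discriminant of x^2 + 74x + 592 is (74)^2 - 4·(592) = 5476 - 2368 = 3108, and 4·(777) is not a perfect square in Q since 777 is squarefree and ≠ 1. Hence x^2 + 74x + 592 is irreducible over Q and is the minimal polynomial of α.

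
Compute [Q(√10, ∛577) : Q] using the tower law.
[Q(√10, ∛577) : Q] = 6

Let L = Q(√10, ∛577). Since Q(√10) ⊂ L and [Q(√10):Q] = 2, the tower law gives 2 | [L:Q]. Likewise Q(∛577) ⊂ L with [Q(∛577):Q] = 3 (because 577 is not a perfect cube), so 3 | [L:Q]. As gcd(2,3) = 1, [L:Q] is divisible by 6. Conversely L is generated over Q by √10 and ∛577, so [L:Q] ≤ 2·3 = 6. Therefore [Q(√10, ∛577) : Q] = 6.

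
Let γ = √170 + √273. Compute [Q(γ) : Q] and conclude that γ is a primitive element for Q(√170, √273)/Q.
[Q(γ) : Q] = 4 (equivalently, Q(γ) = Q(√170, √273))

Obviously Q(γ) ⊆ Q(√170, √273), and [Q(√170, √273):Q] = 4 (since 170, 273 are distinct squarefree integers > 1 with 46410 not a perfect square). To show equality we compute the minimal polynomial of γ. From γ = √170 + √273: γ^2 = 170 + 2√(46410) + 273 = 443 + 2√(46410), so γ^2 - 443 = 2√(46410); squaring, (γ^2 - 443)^2 = 4·46410, i.e. γ^4 - 886γ^2 + 196249 - 185640 = 0, i.e. γ^4 - 886γ^2 + 10609 = 0. So γ is a root of x^4 - 886x^2 + 10609. This polynomial is irreducible over Q: it has no rational root (each ±√170 ± √273 is irrational), and any factorization into two quadratics over Q would force √(46410) ∈ Q (pairing opposite roots) or √170, √273 ∈ Q (other pairings), all impossible. Hence [Q(γ):Q] = 4 = [Q(√170, √273):Q], so Q(γ) = Q(√170, √273).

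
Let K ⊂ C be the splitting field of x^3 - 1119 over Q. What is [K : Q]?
[K : Q] = 6

The roots of x^3 - 1119 are ∛1119, ω∛1119, ω^2∛1119 where ω = e^(2πi/3) is a primitive cube root of unity, so K = Q(∛1119, ω). Now [Q(∛1119):Q] = 3 (since 1119 is not a perfect cube, x^3 - 1119 is irreducible) and [Q(ω):Q] = 2. Both 2 and 3 divide [K:Q], and [K:Q] ≤ 3·2 = 6, so [K:Q] = 6. (Equivalently: Q(∛1119) ⊂ R but ω ∉ R, so [K : Q(∛1119)] = 2.)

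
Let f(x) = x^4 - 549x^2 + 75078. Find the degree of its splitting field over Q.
[K : Q] = 4

Solving the quadratic in x^2: x^2 = (549 ± √(549^2 - 4·75078))/2 = (549 ± √1089)/2 = (549 ± 33)/2, giving x^2 = 258 or x^2 = 291. So f(x) = (x^2 - 258)(x^2 - 291) and the roots of f are ±√258, ±√291. Hence the splitting field is K = Q(√258, √291). Since 258 and 291 are distinct squarefree integers > 1, their product 75078 is not a perfect square, so √291 ∉ Q(√258). By the tower law [K:Q] = [Q(√258,√291):Q(√258)] · [Q(√258):Q] = 2 · 2 = 4.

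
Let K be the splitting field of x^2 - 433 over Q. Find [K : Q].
[K : Q] = 2

f(x) = x^2 - 433 factors as (x - √433)(x + √433). The splitting field is K = Q(√433). Since 433 is squarefree and > 1, it is not a perfect square, so x^2 - 433 is irreducible over Q and [Q(√433) : Q] = 2. Hence [K : Q] = 2.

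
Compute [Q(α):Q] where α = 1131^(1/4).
[Q(α):Q] = 4

α is a root of x^4 - 1131. By Eisenstein's criterion at the prime p = 3 (which divides the constant term 1131 but p^2 = 9 does not, since 1131 is squarefree), x^4 - 1131 is irreducible over Q. Hence [Q(α):Q] = 4.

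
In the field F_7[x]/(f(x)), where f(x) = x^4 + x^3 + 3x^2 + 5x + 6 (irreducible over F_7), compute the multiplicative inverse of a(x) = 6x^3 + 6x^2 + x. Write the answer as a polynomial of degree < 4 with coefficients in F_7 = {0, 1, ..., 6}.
a(x)^(-1) ≡ 4x^2 + 6x + 2 (mod f(x))

Since f is irreducible over F_7, F_7[x]/(f) is a field and a(x) ≠ 0 has an inverse. Apply the extended Euclidean algorithm to f(x) and a(x) in F_7[x]: f(x) = (6x)·a(x) + (4x^2 + 5x + 6);  a(x) = (5x + 4)·(4x^2 + 5x + 6) + (4). The last nonzero remainder is the constant 4 = gcd(f, a) in F_7. Back-substituting through the division chain expresses 4 = s(x)·a(x) + t(x)·f(x) with s(x) ≡ 2x^2 + 3x + 1 (mod f), so (2x^2 + 3x + 1)·a(x) ≡ 4 (mod f). Multiplying by 4^(-1) ≡ 2 in F_7 gives a(x)^(-1) ≡ 2·(2x^2 + 3x + 1) ≡ 4x^2 + 6x + 2 (mod f). Check: (6x^3 + 6x^2 + x)·(4x^2 + 6x + 2) = 3x^5 + 4x^4 + 3x^3 + 4x^2 + 2x ≡ 1 (mod x^4 + x^3 + 3x^2 + 5x + 6).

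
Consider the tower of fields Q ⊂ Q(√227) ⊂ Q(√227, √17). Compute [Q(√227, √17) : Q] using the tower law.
[Q(√227, √17) : Q] = 4

[Q(√227):Q] = 2 (min poly x^2 - 227, irreducible since 227 is squarefree > 1). For the top step, suppose √17 ∈ Q(√227), say √17 = c + d√227 with c, d ∈ Q. Squaring: 17 = c^2 + 227d^2 + 2cd√227. Since √227 ∉ Q this forces 2cd = 0. If d = 0 then √17 = c ∈ Q, contradicting 17 squarefree > 1. If c = 0 then 17 = 227d^2, so 227·17 = (227d)^2 is a perfect square in Q — but 227·17 = 3859 is not a perfect square (since 227 and 17 are distinct squarefree integers). Contradiction. Hence √17 ∉ Q(√227), so x^2 - 17 stays irreducible over Q(√227) and [Q(√227, √17) : Q(√227)] = 2. By the tower law, [Q(√227, √17) : Q] = 2 · 2 = 4.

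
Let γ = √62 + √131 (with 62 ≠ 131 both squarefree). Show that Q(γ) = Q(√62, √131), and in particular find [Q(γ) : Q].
[Q(γ) : Q] = 4 (equivalently, Q(γ) = Q(√62, √131))

Obviously Q(γ) ⊆ Q(√62, √131), and [Q(√62, √131):Q] = 4 (since 62, 131 are distinct squarefree integers > 1 with 8122 not a perfect square). To show equality we compute the minimal polynomial of γ. From γ = √62 + √131: γ^2 = 62 + 2√(8122) + 131 = 193 + 2√(8122), so γ^2 - 193 = 2√(8122); squaring, (γ^2 - 193)^2 = 4·8122, i.e. γ^4 - 386γ^2 + 37249 - 32488 = 0, i.e. γ^4 - 386γ^2 + 4761 = 0. So γ is a root of x^4 - 386x^2 + 4761. This polynomial is irreducible over Q: it has no rational root (each ±√62 ± √131 is irrational), and any factorization into two quadratics over Q would force √(8122) ∈ Q (pairing opposite roots) or √62, √131 ∈ Q (other pairings), all impossible. Hence [Q(γ):Q] = 4 = [Q(√62, √131):Q], so Q(γ) = Q(√62, √131).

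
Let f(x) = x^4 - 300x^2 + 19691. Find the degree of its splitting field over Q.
[K : Q] = 4

Solving the quadratic in x^2: x^2 = (300 ± √(300^2 - 4·19691))/2 = (300 ± √11236)/2 = (300 ± 106)/2, giving x^2 = 97 or x^2 = 203. So f(x) = (x^2 - 97)(x^2 - 203) and the roots of f are ±√97, ±√203. Hence the splitting field is K = Q(√97, √203). Since 97 and 203 are distinct squarefree integers > 1, their product 19691 is not a perfect square, so √203 ∉ Q(√97). By the tower law [K:Q] = [Q(√97,√203):Q(√97)] · [Q(√97):Q] = 2 · 2 = 4.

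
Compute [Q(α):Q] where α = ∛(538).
[Q(α):Q] = 3

The minimal polynomial of α is x^3 - 538, irreducible over Q since 538 is not a perfect cube (so x^3 - 538 has no rational root). Hence [Q(α):Q] = deg(m_α) = 3.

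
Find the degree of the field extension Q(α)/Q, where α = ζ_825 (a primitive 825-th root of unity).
[Q(α):Q] = 400

The minimal polynomial of ζ_825 over Q is the 825-th cyclotomic polynomial Φ_825(x), which is irreducible over Q and has degree φ(825) = 400. Hence [Q(α):Q] = φ(825) = 400.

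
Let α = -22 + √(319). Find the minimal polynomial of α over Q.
m_α(x) = x^2 + 44x + 165

From α + 22 = √(319), squaring gives (α + 22)^2 = 319, i.e. α^2 + 44α + 484 = 319, so α^2 + 44α + 165 = 0. The discriminant of x^2 + 44x + 165 is (44)^2 - 4·(165) = 1936 - 660 = 1276, and 4·(319) is not a perfect square in Q since 319 is squarefree and ≠ 1. Hence x^2 + 44x + 165 is irreducible over Q and is the minimal polynomial of α.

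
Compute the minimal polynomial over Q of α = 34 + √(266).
m_α(x) = x^2 - 68x + 890

From α - 34 = √(266), squaring gives (α - 34)^2 = 266, i.e. α^2 - 68α + 1156 = 266, so α^2 - 68α + 890 = 0. The discriminant of x^2 - 68x + 890 is (-68)^2 - 4·(890) = 4624 - 3560 = 1064, and 4·(266) is not a perfect square in Q since 266 is squarefree and ≠ 1. Hence x^2 - 68x + 890 is irreducible over Q and is the minimal polynomial of α.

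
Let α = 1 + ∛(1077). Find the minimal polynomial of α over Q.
m_α(x) = x^3 - 3x^2 + 3x - 1078

Set β = α - 1 = ∛(1077), so β^3 = 1077. Then (α - 1)^3 - 1077 = 0, i.e. α is a root of g(x) = (x - 1)^3 - 1077 = x^3 - 3x^2 + 3x - 1078. Since g(x) = h(x - 1) where h(x) = x^3 - 1077, and h is irreducible over Q (because 1077 is not a perfect cube, so h has no rational root, and a monic cubic with no rational root is irreducible), g is also irreducible (irreducibility is preserved under the substitution x → x - 1). Hence m_α(x) = x^3 - 3x^2 + 3x - 1078.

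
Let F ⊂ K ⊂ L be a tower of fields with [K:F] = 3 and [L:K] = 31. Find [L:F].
[L:F] = 93

The tower law says that for any tower of field extensions F ⊂ K ⊂ L with finite degrees, [L:F] = [L:K] · [K:F]. Here this gives [L:F] = 31 · 3 = 93.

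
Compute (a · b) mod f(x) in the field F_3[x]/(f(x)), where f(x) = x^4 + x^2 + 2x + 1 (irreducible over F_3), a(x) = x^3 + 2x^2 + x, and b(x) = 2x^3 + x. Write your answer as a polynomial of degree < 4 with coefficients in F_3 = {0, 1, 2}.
a · b ≡ 2x^2 + 2 (mod f(x))

Multiply in F_3[x]: a(x)·b(x) = (x^3 + 2x^2 + x)·(2x^3 + x) = 2x^6 + x^5 + 2x^3 + x^2. This has degree ≥ 4, so divide by f(x) over F_3: 2x^6 + x^5 + 2x^3 + x^2 = (2x^2 + x + 1)·(x^4 + x^2 + 2x + 1) + (2x^2 + 2). Hence a·b ≡ 2x^2 + 2 (mod f). (F_3[x]/(f) is a field with 3^4 = 81 elements since f is irreducible of degree 4.)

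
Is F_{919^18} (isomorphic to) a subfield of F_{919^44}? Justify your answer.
No: F_{919^18} is not a subfield of F_{919^44}

F_{p^m} embeds in F_{p^n} iff m | n. Here 18 ∤ 44 (since 44 = 2·18 + 8 with remainder 8 ≠ 0), so F_{919^18} is not a subfield of F_{919^44}. Equivalently: if it were, the tower law would give 18 = [F_{919^18}:F_919] dividing [F_{919^44}:F_919] = 44, contradiction.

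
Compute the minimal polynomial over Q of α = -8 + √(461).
m_α(x) = x^2 + 16x - 397

From α + 8 = √(461), squaring gives (α + 8)^2 = 461, i.e. α^2 + 16α + 64 = 461, so α^2 + 16α - 397 = 0. The discriminant of x^2 + 16x - 397 is (16)^2 - 4·(-397) = 256 + 1588 = 1844, and 4·(461) is not a perfect square in Q since 461 is squarefree and ≠ 1. Hence x^2 + 16x - 397 is irreducible over Q and is the minimal polynomial of α.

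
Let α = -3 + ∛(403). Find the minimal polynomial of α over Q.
m_α(x) = x^3 + 9x^2 + 27x - 376

Set β = α + 3 = ∛(403), so β^3 = 403. Then (α + 3)^3 - 403 = 0, i.e. α is a root of g(x) = (x + 3)^3 - 403 = x^3 + 9x^2 + 27x - 376. Since g(x) = h(x + 3) where h(x) = x^3 - 403, and h is irreducible over Q (because 403 is not a perfect cube, so h has no rational root, and a monic cubic with no rational root is irreducible), g is also irreducible (irreducibility is preserved under the substitution x → x + 3). Hence m_α(x) = x^3 + 9x^2 + 27x - 376.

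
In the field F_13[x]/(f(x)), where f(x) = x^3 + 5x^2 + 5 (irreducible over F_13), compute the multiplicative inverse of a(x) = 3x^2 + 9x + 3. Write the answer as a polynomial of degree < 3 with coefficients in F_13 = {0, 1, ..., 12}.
a(x)^(-1) ≡ 7x^2 + 12x + 12 (mod f(x))

Since f is irreducible over F_13, F_13[x]/(f) is a field and a(x) ≠ 0 has an inverse. Apply the extended Euclidean algorithm to f(x) and a(x) in F_13[x]: f(x) = (9x + 5)·a(x) + (6x + 3);  a(x) = (7x + 11)·(6x + 3) + (9). The last nonzero remainder is the constant 9 = gcd(f, a) in F_13. Back-substituting through the division chain expresses 9 = s(x)·a(x) + t(x)·f(x) with s(x) ≡ 11x^2 + 4x + 4 (mod f), so (11x^2 + 4x + 4)·a(x) ≡ 9 (mod f). Multiplying by 9^(-1) ≡ 3 in F_13 gives a(x)^(-1) ≡ 3·(11x^2 + 4x + 4) ≡ 7x^2 + 12x + 12 (mod f). Check: (3x^2 + 9x + 3)·(7x^2 + 12x + 12) = 8x^4 + 8x^3 + 9x^2 + x + 10 ≡ 1 (mod x^3 + 5x^2 + 5).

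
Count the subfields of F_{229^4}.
F_{229^4} has 3 subfields

The subfields of F_{p^n} are exactly the fields F_{p^d} for d | n (each is the fixed field of the unique index-d subgroup of Gal(F_{p^n}/F_p) ≅ Z/nZ). The divisors of n = 4 are {1, 2, 4}, giving 3 subfields: F_{229^1}, F_{229^2}, F_{229^4}.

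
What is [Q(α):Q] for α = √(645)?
[Q(α):Q] = 2

[Q(α):Q] equals the degree of the minimal polynomial of α. Here α^2 = 645 and x^2 - 645 is irreducible (d = 645 is squarefree, ≠ 1, hence not a square), so deg(m_α) = 2. Thus [Q(α):Q] = 2.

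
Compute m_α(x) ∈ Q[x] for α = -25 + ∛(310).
m_α(x) = x^3 + 75x^2 + 1875x + 15315

Set β = α + 25 = ∛(310), so β^3 = 310. Then (α + 25)^3 - 310 = 0, i.e. α is a root of g(x) = (x + 25)^3 - 310 = x^3 + 75x^2 + 1875x + 15315. Since g(x) = h(x + 25) where h(x) = x^3 - 310, and h is irreducible over Q (because 310 is not a perfect cube, so h has no rational root, and a monic cubic with no rational root is irreducible), g is also irreducible (irreducibility is preserved under the substitution x → x + 25). Hence m_α(x) = x^3 + 75x^2 + 1875x + 15315.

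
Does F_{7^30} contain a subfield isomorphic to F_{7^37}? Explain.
No: F_{7^37} is not a subfield of F_{7^30}

F_{p^m} embeds in F_{p^n} iff m | n. Here 37 ∤ 30 (since 30 = 0·37 + 30 with remainder 30 ≠ 0), so F_{7^37} is not a subfield of F_{7^30}. Equivalently: if it were, the tower law would give 37 = [F_{7^37}:F_7] dividing [F_{7^30}:F_7] = 30, contradiction.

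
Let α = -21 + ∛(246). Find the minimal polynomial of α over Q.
m_α(x) = x^3 + 63x^2 + 1323x + 9015

Set β = α + 21 = ∛(246), so β^3 = 246. Then (α + 21)^3 - 246 = 0, i.e. α is a root of g(x) = (x + 21)^3 - 246 = x^3 + 63x^2 + 1323x + 9015. Since g(x) = h(x + 21) where h(x) = x^3 - 246, and h is irreducible over Q (because 246 is not a perfect cube, so h has no rational root, and a monic cubic with no rational root is irreducible), g is also irreducible (irreducibility is preserved under the substitution x → x + 21). Hence m_α(x) = x^3 + 63x^2 + 1323x + 9015.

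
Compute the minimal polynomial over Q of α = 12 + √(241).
m_α(x) = x^2 - 24x - 97

From α - 12 = √(241), squaring gives (α - 12)^2 = 241, i.e. α^2 - 24α + 144 = 241, so α^2 - 24α - 97 = 0. The discriminant of x^2 - 24x - 97 is (-24)^2 - 4·(-97) = 576 + 388 = 964, and 4·(241) is not a perfect square in Q since 241 is squarefree and ≠ 1. Hence x^2 - 24x - 97 is irreducible over Q and is the minimal polynomial of α.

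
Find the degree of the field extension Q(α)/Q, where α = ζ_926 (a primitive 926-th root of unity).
[Q(α):Q] = 462

The minimal polynomial of ζ_926 over Q is the 926-th cyclotomic polynomial Φ_926(x), which is irreducible over Q and has degree φ(926) = 462. Hence [Q(α):Q] = φ(926) = 462.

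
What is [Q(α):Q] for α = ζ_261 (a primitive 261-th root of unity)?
[Q(α):Q] = 168

The minimal polynomial of ζ_261 over Q is the 261-th cyclotomic polynomial Φ_261(x), which is irreducible over Q and has degree φ(261) = 168. Hence [Q(α):Q] = φ(261) = 168.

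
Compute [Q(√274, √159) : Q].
[Q(√274, √159) : Q] = 4

[Q(√274):Q] = 2 (min poly x^2 - 274, irreducible since 274 is squarefree > 1). For the top step, suppose √159 ∈ Q(√274), say √159 = c + d√274 with c, d ∈ Q. Squaring: 159 = c^2 + 274d^2 + 2cd√274. Since √274 ∉ Q this forces 2cd = 0. If d = 0 then √159 = c ∈ Q, contradicting 159 squarefree > 1. If c = 0 then 159 = 274d^2, so 274·159 = (274d)^2 is a perfect square in Q — but 274·159 = 43566 is not a perfect square (since 274 and 159 are distinct squarefree integers). Contradiction. Hence √159 ∉ Q(√274), so x^2 - 159 stays irreducible over Q(√274) and [Q(√274, √159) : Q(√274)] = 2. By the tower law, [Q(√274, √159) : Q] = 2 · 2 = 4.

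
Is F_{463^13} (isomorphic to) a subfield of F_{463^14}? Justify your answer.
No: F_{463^13} is not a subfield of F_{463^14}

F_{p^m} embeds in F_{p^n} iff m | n. Here 13 ∤ 14 (since 14 = 1·13 + 1 with remainder 1 ≠ 0), so F_{463^13} is not a subfield of F_{463^14}. Equivalently: if it were, the tower law would give 13 = [F_{463^13}:F_463] dividing [F_{463^14}:F_463] = 14, contradiction.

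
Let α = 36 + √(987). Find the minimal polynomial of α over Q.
m_α(x) = x^2 - 72x + 309

From α - 36 = √(987), squaring gives (α - 36)^2 = 987, i.e. α^2 - 72α + 1296 = 987, so α^2 - 72α + 309 = 0. The discriminant of x^2 - 72x + 309 is (-72)^2 - 4·(309) = 5184 - 1236 = 3948, and 4·(987) is not a perfect square in Q since 987 is squarefree and ≠ 1. Hence x^2 - 72x + 309 is irreducible over Q and is the minimal polynomial of α.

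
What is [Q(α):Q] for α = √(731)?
[Q(α):Q] = 2

[Q(α):Q] equals the degree of the minimal polynomial of α. Here α^2 = 731 and x^2 - 731 is irreducible (d = 731 is squarefree, ≠ 1, hence not a square), so deg(m_α) = 2. Thus [Q(α):Q] = 2.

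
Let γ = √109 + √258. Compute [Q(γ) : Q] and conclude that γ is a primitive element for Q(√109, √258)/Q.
[Q(γ) : Q] = 4 (equivalently, Q(γ) = Q(√109, √258))

Obviously Q(γ) ⊆ Q(√109, √258), and [Q(√109, √258):Q] = 4 (since 109, 258 are distinct squarefree integers > 1 with 28122 not a perfect square). To show equality we compute the minimal polynomial of γ. From γ = √109 + √258: γ^2 = 109 + 2√(28122) + 258 = 367 + 2√(28122), so γ^2 - 367 = 2√(28122); squaring, (γ^2 - 367)^2 = 4·28122, i.e. γ^4 - 734γ^2 + 134689 - 112488 = 0, i.e. γ^4 - 734γ^2 + 22201 = 0. So γ is a root of x^4 - 734x^2 + 22201. This polynomial is irreducible over Q: it has no rational root (each ±√109 ± √258 is irrational), and any factorization into two quadratics over Q would force √(28122) ∈ Q (pairing opposite roots) or √109, √258 ∈ Q (other pairings), all impossible. Hence [Q(γ):Q] = 4 = [Q(√109, √258):Q], so Q(γ) = Q(√109, √258).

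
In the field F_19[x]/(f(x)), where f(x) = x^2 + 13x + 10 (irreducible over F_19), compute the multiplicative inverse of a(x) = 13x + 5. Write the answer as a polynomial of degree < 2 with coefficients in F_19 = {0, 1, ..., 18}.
a(x)^(-1) ≡ 8x + 3 (mod f(x))

Since f is irreducible over F_19, F_19[x]/(f) is a field and a(x) ≠ 0 has an inverse. Apply the extended Euclidean algorithm to f(x) and a(x) in F_19[x]: f(x) = (3x + 13)·a(x) + (2). The last nonzero remainder is the constant 2 = gcd(f, a) in F_19. Back-substituting through the division chain expresses 2 = s(x)·a(x) + t(x)·f(x) with s(x) ≡ 16x + 6 (mod f), so (16x + 6)·a(x) ≡ 2 (mod f). Multiplying by 2^(-1) ≡ 10 in F_19 gives a(x)^(-1) ≡ 10·(16x + 6) ≡ 8x + 3 (mod f). Check: (13x + 5)·(8x + 3) = 9x^2 + 3x + 15 ≡ 1 (mod x^2 + 13x + 10).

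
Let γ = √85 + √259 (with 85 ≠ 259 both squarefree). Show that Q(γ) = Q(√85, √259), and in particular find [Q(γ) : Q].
[Q(γ) : Q] = 4 (equivalently, Q(γ) = Q(√85, √259))

Obviously Q(γ) ⊆ Q(√85, √259), and [Q(√85, √259):Q] = 4 (since 85, 259 are distinct squarefree integers > 1 with 22015 not a perfect square). To show equality we compute the minimal polynomial of γ. From γ = √85 + √259: γ^2 = 85 + 2√(22015) + 259 = 344 + 2√(22015), so γ^2 - 344 = 2√(22015); squaring, (γ^2 - 344)^2 = 4·22015, i.e. γ^4 - 688γ^2 + 118336 - 88060 = 0, i.e. γ^4 - 688γ^2 + 30276 = 0. So γ is a root of x^4 - 688x^2 + 30276. This polynomial is irreducible over Q: it has no rational root (each ±√85 ± √259 is irrational), and any factorization into two quadratics over Q would force √(22015) ∈ Q (pairing opposite roots) or √85, √259 ∈ Q (other pairings), all impossible. Hence [Q(γ):Q] = 4 = [Q(√85, √259):Q], so Q(γ) = Q(√85, √259).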